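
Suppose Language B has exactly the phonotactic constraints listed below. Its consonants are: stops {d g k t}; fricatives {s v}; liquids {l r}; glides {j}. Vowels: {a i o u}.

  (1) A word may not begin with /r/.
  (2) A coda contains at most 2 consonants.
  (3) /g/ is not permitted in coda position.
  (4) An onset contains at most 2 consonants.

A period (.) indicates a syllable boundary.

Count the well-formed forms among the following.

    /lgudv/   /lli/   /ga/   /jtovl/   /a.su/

5

/lgudv/ — σ1 onset /lg/ (2C), coda /dv/ (2C) ok → well-formed
/lli/ — σ1 onset /ll/ (2C), coda /∅/ ok → well-formed
/ga/ — σ1 onset /g/, coda /∅/ ok → well-formed
/jtovl/ — σ1 onset /jt/ (2C), coda /vl/ (2C) ok → well-formed
/a.su/ — σ1 onset /∅/, coda /∅/ ok; σ2 onset /s/, coda /∅/ ok → well-formed
Well-formed: /lgudv/, /lli/, /ga/, /jtovl/, /a.su/ → 5.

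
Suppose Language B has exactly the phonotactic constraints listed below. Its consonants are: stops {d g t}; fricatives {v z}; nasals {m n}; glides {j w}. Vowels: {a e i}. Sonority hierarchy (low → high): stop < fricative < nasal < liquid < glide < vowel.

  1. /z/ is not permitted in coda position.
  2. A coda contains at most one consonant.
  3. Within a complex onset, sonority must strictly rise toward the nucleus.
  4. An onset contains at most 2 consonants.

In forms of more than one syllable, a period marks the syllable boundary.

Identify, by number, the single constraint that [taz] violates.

1

[taz]: syllable 1 coda contains /z/.
This is a violation of constraint 1: "/z/ is not permitted in coda position."
The remaining constraints (2, 3, 4) are satisfied.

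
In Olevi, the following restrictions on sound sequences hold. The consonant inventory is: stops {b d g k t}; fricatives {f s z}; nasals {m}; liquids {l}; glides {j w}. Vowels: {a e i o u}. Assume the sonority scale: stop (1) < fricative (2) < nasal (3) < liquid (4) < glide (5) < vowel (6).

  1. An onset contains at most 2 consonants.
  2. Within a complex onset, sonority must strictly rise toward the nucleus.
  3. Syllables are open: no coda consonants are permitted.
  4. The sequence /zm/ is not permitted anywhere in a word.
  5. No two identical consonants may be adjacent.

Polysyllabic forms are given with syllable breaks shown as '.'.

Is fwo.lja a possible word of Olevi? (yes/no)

yes

fwo.lja — σ1 onset /fw/ (2→5 rises), coda /∅/ ok; σ2 onset /lj/ (4→5 rises), coda /∅/ ok → phonotactically legal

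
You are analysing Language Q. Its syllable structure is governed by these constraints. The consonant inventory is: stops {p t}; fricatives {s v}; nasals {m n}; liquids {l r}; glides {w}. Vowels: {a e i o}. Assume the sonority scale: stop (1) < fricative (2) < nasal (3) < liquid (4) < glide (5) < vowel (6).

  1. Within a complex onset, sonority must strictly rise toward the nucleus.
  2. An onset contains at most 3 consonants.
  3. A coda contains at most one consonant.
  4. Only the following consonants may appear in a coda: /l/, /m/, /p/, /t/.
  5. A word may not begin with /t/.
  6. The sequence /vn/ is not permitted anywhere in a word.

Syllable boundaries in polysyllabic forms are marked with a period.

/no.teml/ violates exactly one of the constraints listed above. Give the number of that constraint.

/no.teml/: syllable 2 coda /ml/ has 2 consonants (> 1).
This is a violation of constraint 3: "A coda contains at most one consonant."
The remaining constraints (1, 2, 4, 5, 6) are satisfied.

3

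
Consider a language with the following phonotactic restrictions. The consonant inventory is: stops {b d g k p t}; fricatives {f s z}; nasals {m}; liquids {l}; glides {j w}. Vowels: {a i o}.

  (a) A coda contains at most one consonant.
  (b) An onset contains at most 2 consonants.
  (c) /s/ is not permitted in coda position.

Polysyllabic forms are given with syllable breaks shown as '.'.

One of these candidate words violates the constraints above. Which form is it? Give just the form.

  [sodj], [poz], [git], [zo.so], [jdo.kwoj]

[sodj]

[sodj] — violates constraint (a): syllable 1 coda /dj/ has 2 consonants (> 1) → phonotactically illegal
[poz] — σ1 onset /p/, coda /z/ ok → phonotactically legal
[git] — σ1 onset /g/, coda /t/ ok → phonotactically legal
[zo.so] — σ1 onset /z/, coda /∅/ ok; σ2 onset /s/, coda /∅/ ok → phonotactically legal
[jdo.kwoj] — σ1 onset /jd/ (2C), coda /∅/ ok; σ2 onset /kw/ (2C), coda /j/ ok → phonotactically legal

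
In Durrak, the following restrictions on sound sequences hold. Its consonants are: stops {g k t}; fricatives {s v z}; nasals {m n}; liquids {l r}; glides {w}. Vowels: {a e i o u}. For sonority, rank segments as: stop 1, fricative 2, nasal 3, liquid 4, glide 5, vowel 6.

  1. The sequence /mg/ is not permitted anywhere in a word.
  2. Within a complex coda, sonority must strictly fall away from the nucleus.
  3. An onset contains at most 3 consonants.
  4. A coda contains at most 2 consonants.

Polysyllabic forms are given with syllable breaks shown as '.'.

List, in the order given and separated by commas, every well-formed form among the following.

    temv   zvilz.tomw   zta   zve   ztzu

temv, zta, zve, ztzu

temv — σ1 onset /t/, coda /mv/ (3→2 falls) ok → well-formed
zvilz.tomw — violates constraint 2: syllable 2 coda /mw/: /m/ (nasal, 3) → /w/ (glide, 5) does not fall → ill-formed
zta — σ1 onset /zt/ (2C), coda /∅/ ok → well-formed
zve — σ1 onset /zv/ (2C), coda /∅/ ok → well-formed
ztzu — σ1 onset /ztz/ (3C), coda /∅/ ok → well-formed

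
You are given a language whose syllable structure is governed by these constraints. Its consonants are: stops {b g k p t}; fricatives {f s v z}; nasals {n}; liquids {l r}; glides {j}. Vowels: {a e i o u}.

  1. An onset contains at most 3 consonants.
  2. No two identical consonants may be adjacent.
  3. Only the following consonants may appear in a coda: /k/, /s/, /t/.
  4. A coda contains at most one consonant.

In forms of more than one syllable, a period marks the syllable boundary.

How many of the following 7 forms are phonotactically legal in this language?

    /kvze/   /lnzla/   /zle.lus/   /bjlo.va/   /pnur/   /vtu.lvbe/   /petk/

4

/kvze/ — σ1 onset /kvz/ (3C), coda /∅/ ok → phonotactically legal
/lnzla/ — violates constraint 1: syllable 1 onset /lnzl/ has 4 consonants (> 3) → phonotactically illegal
/zle.lus/ — σ1 onset /zl/ (2C), coda /∅/ ok; σ2 onset /l/, coda /s/ ok → phonotactically legal
/bjlo.va/ — σ1 onset /bjl/ (3C), coda /∅/ ok; σ2 onset /v/, coda /∅/ ok → phonotactically legal
/pnur/ — violates constraint 3: syllable 1 coda contains /r/, which is not a licensed coda consonant → phonotactically illegal
/vtu.lvbe/ — σ1 onset /vt/ (2C), coda /∅/ ok; σ2 onset /lvb/ (3C), coda /∅/ ok → phonotactically legal
/petk/ — violates constraint 4: syllable 1 coda /tk/ has 2 consonants (> 1) → phonotactically illegal
Phonotactically legal: /kvze/, /zle.lus/, /bjlo.va/, /vtu.lvbe/ → 4.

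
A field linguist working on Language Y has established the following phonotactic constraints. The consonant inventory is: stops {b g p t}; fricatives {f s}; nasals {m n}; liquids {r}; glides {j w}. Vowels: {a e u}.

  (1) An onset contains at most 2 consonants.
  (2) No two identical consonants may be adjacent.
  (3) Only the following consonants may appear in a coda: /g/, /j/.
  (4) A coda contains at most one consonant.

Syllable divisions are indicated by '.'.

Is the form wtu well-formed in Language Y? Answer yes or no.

yes

wtu — σ1 onset /wt/ (2C), coda /∅/ ok → well-formed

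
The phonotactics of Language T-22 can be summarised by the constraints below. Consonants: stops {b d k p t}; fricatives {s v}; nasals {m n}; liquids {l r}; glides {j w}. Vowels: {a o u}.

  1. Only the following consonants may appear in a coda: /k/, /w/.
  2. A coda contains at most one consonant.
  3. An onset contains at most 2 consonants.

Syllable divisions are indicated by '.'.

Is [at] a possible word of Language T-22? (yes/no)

no

[at] — violates constraint 1: syllable 1 coda contains /t/, which is not a licensed coda consonant → not permitted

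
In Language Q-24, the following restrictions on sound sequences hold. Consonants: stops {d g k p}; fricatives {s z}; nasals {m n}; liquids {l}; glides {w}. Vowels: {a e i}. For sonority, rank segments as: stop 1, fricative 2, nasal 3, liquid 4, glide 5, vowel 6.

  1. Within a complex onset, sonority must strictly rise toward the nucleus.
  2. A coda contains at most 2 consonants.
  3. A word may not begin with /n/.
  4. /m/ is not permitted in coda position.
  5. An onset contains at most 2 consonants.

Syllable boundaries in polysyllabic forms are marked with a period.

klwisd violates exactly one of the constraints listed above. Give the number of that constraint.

klwisd: syllable 1 onset /klw/ has 3 consonants (> 2).
This is a violation of constraint 5: "An onset contains at most 2 consonants."
The remaining constraints (1, 2, 3, 4) are satisfied.

5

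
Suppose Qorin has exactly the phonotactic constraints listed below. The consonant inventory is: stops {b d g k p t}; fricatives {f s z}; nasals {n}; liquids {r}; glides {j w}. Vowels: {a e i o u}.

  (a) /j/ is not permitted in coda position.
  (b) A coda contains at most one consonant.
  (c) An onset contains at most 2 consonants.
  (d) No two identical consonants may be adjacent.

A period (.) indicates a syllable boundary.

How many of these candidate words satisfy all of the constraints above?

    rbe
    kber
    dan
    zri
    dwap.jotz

rbe — σ1 onset /rb/ (2C), coda /∅/ ok → well-formed
kber — σ1 onset /kb/ (2C), coda /r/ ok → well-formed
dan — σ1 onset /d/, coda /n/ ok → well-formed
zri — σ1 onset /zr/ (2C), coda /∅/ ok → well-formed
dwap.jotz — violates constraint (b): syllable 2 coda /tz/ has 2 consonants (> 1) → ill-formed
Well-formed: rbe, kber, dan, zri → 4.

4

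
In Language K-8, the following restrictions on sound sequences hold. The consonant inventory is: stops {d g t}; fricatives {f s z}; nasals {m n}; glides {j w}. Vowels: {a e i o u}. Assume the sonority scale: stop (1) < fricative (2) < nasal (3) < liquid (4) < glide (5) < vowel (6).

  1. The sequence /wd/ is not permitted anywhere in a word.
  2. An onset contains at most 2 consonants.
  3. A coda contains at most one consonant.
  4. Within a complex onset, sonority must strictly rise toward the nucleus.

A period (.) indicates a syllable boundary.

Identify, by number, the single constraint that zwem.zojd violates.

3

zwem.zojd: syllable 2 coda /jd/ has 2 consonants (> 1).
This is a violation of constraint 3: "A coda contains at most one consonant."
The remaining constraints (1, 2, 4) are satisfied.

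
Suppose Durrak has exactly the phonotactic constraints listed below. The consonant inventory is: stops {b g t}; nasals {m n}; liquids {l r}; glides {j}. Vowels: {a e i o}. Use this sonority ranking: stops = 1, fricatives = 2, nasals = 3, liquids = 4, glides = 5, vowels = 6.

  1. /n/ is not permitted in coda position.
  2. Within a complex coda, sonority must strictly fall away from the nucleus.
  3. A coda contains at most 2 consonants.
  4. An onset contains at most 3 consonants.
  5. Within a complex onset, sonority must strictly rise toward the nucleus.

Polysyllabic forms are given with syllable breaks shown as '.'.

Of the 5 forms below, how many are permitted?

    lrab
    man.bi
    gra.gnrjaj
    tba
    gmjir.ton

lrab — violates constraint 5: syllable 1 onset /lr/: /l/ (liquid, 4) → /r/ (liquid, 4) does not rise → not permitted
man.bi — violates constraint 1: syllable 1 coda contains /n/ → not permitted
gra.gnrjaj — violates constraint 4: syllable 2 onset /gnrj/ has 4 consonants (> 3) → not permitted
tba — violates constraint 5: syllable 1 onset /tb/: /t/ (stop, 1) → /b/ (stop, 1) does not rise → not permitted
gmjir.ton — violates constraint 1: syllable 2 coda contains /n/ → not permitted
No form is permitted → 0.

0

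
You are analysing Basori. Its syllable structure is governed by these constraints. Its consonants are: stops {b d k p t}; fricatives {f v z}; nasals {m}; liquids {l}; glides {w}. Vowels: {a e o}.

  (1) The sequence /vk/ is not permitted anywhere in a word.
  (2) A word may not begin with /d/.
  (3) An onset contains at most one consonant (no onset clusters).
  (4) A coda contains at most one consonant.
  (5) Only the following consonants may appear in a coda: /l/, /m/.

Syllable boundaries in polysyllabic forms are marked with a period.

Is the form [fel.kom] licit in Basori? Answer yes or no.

yes

[fel.kom] — σ1 onset /f/, coda /l/ ok; σ2 onset /k/, coda /m/ ok → licit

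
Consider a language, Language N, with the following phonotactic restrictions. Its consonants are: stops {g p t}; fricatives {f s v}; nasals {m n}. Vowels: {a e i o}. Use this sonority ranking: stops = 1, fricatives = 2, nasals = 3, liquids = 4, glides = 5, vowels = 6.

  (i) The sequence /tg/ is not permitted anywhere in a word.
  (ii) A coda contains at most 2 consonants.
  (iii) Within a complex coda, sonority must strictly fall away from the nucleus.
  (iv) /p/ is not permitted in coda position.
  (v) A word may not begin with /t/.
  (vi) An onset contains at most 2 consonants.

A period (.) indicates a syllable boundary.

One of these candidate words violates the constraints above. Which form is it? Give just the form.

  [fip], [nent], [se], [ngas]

[fip] — violates constraint (iv): syllable 1 coda contains /p/ → not permitted
[nent] — σ1 onset /n/, coda /nt/ (3→1 falls) ok → permitted
[se] — σ1 onset /s/, coda /∅/ ok → permitted
[ngas] — σ1 onset /ng/ (2C), coda /s/ ok → permitted

[fip]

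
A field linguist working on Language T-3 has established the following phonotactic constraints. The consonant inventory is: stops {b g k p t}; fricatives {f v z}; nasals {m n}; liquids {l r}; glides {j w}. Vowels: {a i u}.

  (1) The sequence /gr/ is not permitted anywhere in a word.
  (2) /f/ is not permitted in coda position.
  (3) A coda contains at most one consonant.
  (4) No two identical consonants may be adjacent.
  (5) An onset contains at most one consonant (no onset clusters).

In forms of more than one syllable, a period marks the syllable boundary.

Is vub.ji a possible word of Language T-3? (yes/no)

vub.ji — σ1 onset /v/, coda /b/ ok; σ2 onset /j/, coda /∅/ ok → phonotactically legal

yes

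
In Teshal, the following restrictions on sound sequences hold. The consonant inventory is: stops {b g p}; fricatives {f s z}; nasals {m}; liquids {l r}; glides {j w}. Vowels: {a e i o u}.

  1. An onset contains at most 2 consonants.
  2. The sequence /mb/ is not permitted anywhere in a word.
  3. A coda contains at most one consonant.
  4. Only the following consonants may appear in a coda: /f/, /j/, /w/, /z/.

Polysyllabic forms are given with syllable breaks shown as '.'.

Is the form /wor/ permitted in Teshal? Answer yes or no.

/wor/ — violates constraint 4: syllable 1 coda contains /r/, which is not a licensed coda consonant → not permitted

no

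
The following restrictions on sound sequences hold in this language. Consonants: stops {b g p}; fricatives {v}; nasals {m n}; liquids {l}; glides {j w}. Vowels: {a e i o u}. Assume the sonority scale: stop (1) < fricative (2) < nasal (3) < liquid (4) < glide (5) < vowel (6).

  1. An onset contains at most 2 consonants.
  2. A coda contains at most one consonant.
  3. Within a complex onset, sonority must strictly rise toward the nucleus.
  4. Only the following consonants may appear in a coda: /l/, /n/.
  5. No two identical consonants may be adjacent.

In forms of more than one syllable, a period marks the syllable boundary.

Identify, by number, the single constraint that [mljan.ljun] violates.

[mljan.ljun]: syllable 1 onset /mlj/ has 3 consonants (> 2).
This is a violation of constraint 1: "An onset contains at most 2 consonants."
The remaining constraints (2, 3, 4, 5) are satisfied.

1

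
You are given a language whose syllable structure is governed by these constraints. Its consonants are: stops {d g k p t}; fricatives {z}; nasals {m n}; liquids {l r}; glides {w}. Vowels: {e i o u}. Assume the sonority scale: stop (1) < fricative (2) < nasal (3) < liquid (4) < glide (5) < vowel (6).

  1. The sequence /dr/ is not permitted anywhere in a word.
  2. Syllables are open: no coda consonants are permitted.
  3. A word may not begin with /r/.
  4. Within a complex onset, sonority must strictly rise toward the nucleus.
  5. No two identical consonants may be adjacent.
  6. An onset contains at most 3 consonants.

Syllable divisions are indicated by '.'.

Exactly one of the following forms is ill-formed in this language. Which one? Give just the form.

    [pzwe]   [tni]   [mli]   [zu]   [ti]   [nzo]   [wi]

[pzwe] — σ1 onset /pzw/ (1→2→5 rises), coda /∅/ ok → well-formed
[tni] — σ1 onset /tn/ (1→3 rises), coda /∅/ ok → well-formed
[mli] — σ1 onset /ml/ (3→4 rises), coda /∅/ ok → well-formed
[zu] — σ1 onset /z/, coda /∅/ ok → well-formed
[ti] — σ1 onset /t/, coda /∅/ ok → well-formed
[nzo] — violates constraint 4: syllable 1 onset /nz/: /n/ (nasal, 3) → /z/ (fricative, 2) does not rise → ill-formed
[wi] — σ1 onset /w/, coda /∅/ ok → well-formed

[nzo]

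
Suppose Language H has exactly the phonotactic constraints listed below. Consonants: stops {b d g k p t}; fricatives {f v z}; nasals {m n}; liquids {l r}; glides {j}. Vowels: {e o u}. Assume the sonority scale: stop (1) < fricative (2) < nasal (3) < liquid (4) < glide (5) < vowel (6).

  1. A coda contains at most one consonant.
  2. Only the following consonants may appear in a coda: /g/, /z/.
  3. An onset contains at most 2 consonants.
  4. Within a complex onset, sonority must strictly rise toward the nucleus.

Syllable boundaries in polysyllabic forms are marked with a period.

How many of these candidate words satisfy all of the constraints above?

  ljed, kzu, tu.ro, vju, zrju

3

ljed — violates constraint 2: syllable 1 coda contains /d/, which is not a licensed coda consonant → illicit
kzu — σ1 onset /kz/ (1→2 rises), coda /∅/ ok → licit
tu.ro — σ1 onset /t/, coda /∅/ ok; σ2 onset /r/, coda /∅/ ok → licit
vju — σ1 onset /vj/ (2→5 rises), coda /∅/ ok → licit
zrju — violates constraint 3: syllable 1 onset /zrj/ has 3 consonants (> 2) → illicit
Licit: kzu, tu.ro, vju → 3.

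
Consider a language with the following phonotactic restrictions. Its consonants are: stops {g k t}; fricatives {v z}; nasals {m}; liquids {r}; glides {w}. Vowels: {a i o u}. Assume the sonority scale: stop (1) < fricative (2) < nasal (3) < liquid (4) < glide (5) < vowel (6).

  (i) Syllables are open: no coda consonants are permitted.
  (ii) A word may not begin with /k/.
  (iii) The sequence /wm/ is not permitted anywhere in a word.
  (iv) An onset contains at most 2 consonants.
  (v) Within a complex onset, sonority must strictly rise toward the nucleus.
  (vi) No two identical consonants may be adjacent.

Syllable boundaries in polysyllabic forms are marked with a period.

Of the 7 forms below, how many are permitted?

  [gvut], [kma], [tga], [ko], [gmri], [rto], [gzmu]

[gvut] — violates constraint (i): syllable 1 coda /t/ has 1 consonant (> 0) → not permitted
[kma] — violates constraint (ii): word begins with /k/ → not permitted
[tga] — violates constraint (v): syllable 1 onset /tg/: /t/ (stop, 1) → /g/ (stop, 1) does not rise → not permitted
[ko] — violates constraint (ii): word begins with /k/ → not permitted
[gmri] — violates constraint (iv): syllable 1 onset /gmr/ has 3 consonants (> 2) → not permitted
[rto] — violates constraint (v): syllable 1 onset /rt/: /r/ (liquid, 4) → /t/ (stop, 1) does not rise → not permitted
[gzmu] — violates constraint (iv): syllable 1 onset /gzm/ has 3 consonants (> 2) → not permitted
No form is permitted → 0.

0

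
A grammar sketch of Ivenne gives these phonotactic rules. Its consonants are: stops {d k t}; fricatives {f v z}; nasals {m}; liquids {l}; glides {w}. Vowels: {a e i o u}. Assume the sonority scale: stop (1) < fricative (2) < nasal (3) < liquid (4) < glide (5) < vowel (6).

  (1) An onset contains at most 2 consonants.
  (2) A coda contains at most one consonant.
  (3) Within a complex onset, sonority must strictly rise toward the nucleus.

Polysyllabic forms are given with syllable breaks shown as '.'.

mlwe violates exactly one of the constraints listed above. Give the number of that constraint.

1

mlwe: syllable 1 onset /mlw/ has 3 consonants (> 2).
This is a violation of constraint 1: "An onset contains at most 2 consonants."
The remaining constraints (2, 3) are satisfied.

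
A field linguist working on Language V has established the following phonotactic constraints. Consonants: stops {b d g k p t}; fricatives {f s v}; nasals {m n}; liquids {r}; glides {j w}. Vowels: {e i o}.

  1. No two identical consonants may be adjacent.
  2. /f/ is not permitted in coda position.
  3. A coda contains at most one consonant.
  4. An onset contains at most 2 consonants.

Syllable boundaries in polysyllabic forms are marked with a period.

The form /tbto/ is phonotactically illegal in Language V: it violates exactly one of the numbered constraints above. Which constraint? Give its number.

/tbto/: syllable 1 onset /tbt/ has 3 consonants (> 2).
This is a violation of constraint 4: "An onset contains at most 2 consonants."
The remaining constraints (1, 2, 3) are satisfied.

4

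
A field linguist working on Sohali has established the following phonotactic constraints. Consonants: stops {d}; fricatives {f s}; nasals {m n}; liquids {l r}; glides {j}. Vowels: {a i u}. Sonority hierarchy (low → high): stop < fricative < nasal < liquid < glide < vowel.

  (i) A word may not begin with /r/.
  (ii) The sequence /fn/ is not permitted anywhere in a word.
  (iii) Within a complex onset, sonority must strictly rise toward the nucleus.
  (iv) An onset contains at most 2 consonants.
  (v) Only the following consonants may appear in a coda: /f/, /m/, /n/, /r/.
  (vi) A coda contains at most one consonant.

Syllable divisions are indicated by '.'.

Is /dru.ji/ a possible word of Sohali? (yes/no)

yes

/dru.ji/ — σ1 onset /dr/ (1→4 rises), coda /∅/ ok; σ2 onset /j/, coda /∅/ ok → well-formed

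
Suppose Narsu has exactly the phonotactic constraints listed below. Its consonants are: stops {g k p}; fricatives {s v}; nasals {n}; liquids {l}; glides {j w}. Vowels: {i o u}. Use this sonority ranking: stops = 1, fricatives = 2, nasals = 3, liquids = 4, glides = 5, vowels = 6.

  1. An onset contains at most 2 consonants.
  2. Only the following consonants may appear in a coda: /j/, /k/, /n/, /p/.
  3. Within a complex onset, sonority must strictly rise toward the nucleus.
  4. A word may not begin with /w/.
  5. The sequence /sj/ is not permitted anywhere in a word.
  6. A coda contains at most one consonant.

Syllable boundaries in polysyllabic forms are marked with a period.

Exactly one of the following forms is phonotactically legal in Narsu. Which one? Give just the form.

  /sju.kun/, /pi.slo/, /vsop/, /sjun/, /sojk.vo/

/pi.slo/

/sju.kun/ — violates constraint 5: contains banned sequence /sj/ → phonotactically illegal
/pi.slo/ — σ1 onset /p/, coda /∅/ ok; σ2 onset /sl/ (2→4 rises), coda /∅/ ok → phonotactically legal
/vsop/ — violates constraint 3: syllable 1 onset /vs/: /v/ (fricative, 2) → /s/ (fricative, 2) does not rise → phonotactically illegal
/sjun/ — violates constraint 5: contains banned sequence /sj/ → phonotactically illegal
/sojk.vo/ — violates constraint 6: syllable 1 coda /jk/ has 2 consonants (> 1) → phonotactically illegal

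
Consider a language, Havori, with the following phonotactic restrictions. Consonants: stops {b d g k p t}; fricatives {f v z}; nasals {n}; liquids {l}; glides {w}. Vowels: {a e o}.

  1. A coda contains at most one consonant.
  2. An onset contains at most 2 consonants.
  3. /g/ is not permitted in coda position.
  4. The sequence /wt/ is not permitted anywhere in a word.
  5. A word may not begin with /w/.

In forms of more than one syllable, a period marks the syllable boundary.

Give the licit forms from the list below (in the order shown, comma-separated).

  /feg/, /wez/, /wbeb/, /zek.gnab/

/zek.gnab/

/feg/ — violates constraint 3: syllable 1 coda contains /g/ → illicit
/wez/ — violates constraint 5: word begins with /w/ → illicit
/wbeb/ — violates constraint 5: word begins with /w/ → illicit
/zek.gnab/ — σ1 onset /z/, coda /k/ ok; σ2 onset /gn/ (2C), coda /b/ ok → licit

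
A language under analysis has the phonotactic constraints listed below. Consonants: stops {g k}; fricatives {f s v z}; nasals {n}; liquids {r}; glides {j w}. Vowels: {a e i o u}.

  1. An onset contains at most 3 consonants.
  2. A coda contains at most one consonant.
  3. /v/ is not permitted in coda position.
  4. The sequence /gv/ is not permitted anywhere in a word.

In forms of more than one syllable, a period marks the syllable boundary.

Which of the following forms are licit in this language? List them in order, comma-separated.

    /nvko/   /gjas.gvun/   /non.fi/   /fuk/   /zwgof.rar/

/nvko/, /non.fi/, /fuk/, /zwgof.rar/

/nvko/ — σ1 onset /nvk/ (3C), coda /∅/ ok → licit
/gjas.gvun/ — violates constraint 4: contains banned sequence /gv/ → illicit
/non.fi/ — σ1 onset /n/, coda /n/ ok; σ2 onset /f/, coda /∅/ ok → licit
/fuk/ — σ1 onset /f/, coda /k/ ok → licit
/zwgof.rar/ — σ1 onset /zwg/ (3C), coda /f/ ok; σ2 onset /r/, coda /r/ ok → licit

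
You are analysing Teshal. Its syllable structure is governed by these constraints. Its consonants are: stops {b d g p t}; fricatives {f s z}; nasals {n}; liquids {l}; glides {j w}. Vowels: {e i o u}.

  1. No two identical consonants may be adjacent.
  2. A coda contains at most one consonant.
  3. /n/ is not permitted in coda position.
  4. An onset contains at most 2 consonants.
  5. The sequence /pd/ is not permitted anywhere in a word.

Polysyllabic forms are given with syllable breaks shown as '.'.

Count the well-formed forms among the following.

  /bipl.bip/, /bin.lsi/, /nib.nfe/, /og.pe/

2

/bipl.bip/ — violates constraint 2: syllable 1 coda /pl/ has 2 consonants (> 1) → ill-formed
/bin.lsi/ — violates constraint 3: syllable 1 coda contains /n/ → ill-formed
/nib.nfe/ — σ1 onset /n/, coda /b/ ok; σ2 onset /nf/ (2C), coda /∅/ ok → well-formed
/og.pe/ — σ1 onset /∅/, coda /g/ ok; σ2 onset /p/, coda /∅/ ok → well-formed
Well-formed: /nib.nfe/, /og.pe/ → 2.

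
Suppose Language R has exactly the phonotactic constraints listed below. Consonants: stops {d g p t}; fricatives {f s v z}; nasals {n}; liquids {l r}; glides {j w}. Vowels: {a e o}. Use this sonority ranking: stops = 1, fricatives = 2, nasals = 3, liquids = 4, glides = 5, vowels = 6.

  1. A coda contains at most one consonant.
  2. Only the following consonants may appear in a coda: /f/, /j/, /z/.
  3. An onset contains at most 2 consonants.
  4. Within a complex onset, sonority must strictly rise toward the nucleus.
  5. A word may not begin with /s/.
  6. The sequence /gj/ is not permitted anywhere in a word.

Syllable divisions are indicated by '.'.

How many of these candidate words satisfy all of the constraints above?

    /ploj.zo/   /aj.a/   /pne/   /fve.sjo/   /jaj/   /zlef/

/ploj.zo/ — σ1 onset /pl/ (1→4 rises), coda /j/ ok; σ2 onset /z/, coda /∅/ ok → phonotactically legal
/aj.a/ — σ1 onset /∅/, coda /j/ ok; σ2 onset /∅/, coda /∅/ ok → phonotactically legal
/pne/ — σ1 onset /pn/ (1→3 rises), coda /∅/ ok → phonotactically legal
/fve.sjo/ — violates constraint 4: syllable 1 onset /fv/: /f/ (fricative, 2) → /v/ (fricative, 2) does not rise → phonotactically illegal
/jaj/ — σ1 onset /j/, coda /j/ ok → phonotactically legal
/zlef/ — σ1 onset /zl/ (2→4 rises), coda /f/ ok → phonotactically legal
Phonotactically legal: /ploj.zo/, /aj.a/, /pne/, /jaj/, /zlef/ → 5.

5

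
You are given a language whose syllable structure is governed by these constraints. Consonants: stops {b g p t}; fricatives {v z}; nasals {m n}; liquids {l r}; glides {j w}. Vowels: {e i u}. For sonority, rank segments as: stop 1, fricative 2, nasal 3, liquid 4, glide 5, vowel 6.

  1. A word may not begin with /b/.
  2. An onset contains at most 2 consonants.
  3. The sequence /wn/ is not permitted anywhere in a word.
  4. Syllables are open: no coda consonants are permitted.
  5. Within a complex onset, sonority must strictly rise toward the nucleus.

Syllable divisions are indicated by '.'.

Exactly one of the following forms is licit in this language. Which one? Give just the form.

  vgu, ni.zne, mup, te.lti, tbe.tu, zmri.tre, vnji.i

vgu — violates constraint 5: syllable 1 onset /vg/: /v/ (fricative, 2) → /g/ (stop, 1) does not rise → illicit
ni.zne — σ1 onset /n/, coda /∅/ ok; σ2 onset /zn/ (2→3 rises), coda /∅/ ok → licit
mup — violates constraint 4: syllable 1 coda /p/ has 1 consonant (> 0) → illicit
te.lti — violates constraint 5: syllable 2 onset /lt/: /l/ (liquid, 4) → /t/ (stop, 1) does not rise → illicit
tbe.tu — violates constraint 5: syllable 1 onset /tb/: /t/ (stop, 1) → /b/ (stop, 1) does not rise → illicit
zmri.tre — violates constraint 2: syllable 1 onset /zmr/ has 3 consonants (> 2) → illicit
vnji.i — violates constraint 2: syllable 1 onset /vnj/ has 3 consonants (> 2) → illicit

ni.zne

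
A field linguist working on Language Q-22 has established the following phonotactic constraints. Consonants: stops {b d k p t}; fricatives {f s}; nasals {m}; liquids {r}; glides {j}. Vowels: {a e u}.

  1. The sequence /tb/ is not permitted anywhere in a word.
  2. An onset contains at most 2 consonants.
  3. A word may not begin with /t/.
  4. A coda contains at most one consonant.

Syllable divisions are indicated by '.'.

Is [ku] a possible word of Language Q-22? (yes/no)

[ku] — σ1 onset /k/, coda /∅/ ok → licit

yes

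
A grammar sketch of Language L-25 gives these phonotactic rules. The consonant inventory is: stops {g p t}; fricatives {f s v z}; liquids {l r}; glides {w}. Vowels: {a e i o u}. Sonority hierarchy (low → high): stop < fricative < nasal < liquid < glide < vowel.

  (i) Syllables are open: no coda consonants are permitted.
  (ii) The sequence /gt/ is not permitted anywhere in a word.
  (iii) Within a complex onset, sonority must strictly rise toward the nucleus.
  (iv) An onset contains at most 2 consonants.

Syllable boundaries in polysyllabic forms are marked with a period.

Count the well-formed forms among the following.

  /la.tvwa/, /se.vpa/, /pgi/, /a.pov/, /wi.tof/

/la.tvwa/ — violates constraint (iv): syllable 2 onset /tvw/ has 3 consonants (> 2) → ill-formed
/se.vpa/ — violates constraint (iii): syllable 2 onset /vp/: /v/ (fricative, 2) → /p/ (stop, 1) does not rise → ill-formed
/pgi/ — violates constraint (iii): syllable 1 onset /pg/: /p/ (stop, 1) → /g/ (stop, 1) does not rise → ill-formed
/a.pov/ — violates constraint (i): syllable 2 coda /v/ has 1 consonant (> 0) → ill-formed
/wi.tof/ — violates constraint (i): syllable 2 coda /f/ has 1 consonant (> 0) → ill-formed
No form is well-formed → 0.

0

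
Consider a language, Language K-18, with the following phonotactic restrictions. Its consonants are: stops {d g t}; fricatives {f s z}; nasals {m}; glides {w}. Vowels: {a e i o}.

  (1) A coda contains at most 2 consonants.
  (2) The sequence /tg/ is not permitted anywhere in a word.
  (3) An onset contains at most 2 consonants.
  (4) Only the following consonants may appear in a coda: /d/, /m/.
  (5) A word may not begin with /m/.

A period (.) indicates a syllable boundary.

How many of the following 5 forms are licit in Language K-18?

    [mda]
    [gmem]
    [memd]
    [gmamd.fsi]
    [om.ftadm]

3

[mda] — violates constraint 5: word begins with /m/ → illicit
[gmem] — σ1 onset /gm/ (2C), coda /m/ ok → licit
[memd] — violates constraint 5: word begins with /m/ → illicit
[gmamd.fsi] — σ1 onset /gm/ (2C), coda /md/ (2C) ok; σ2 onset /fs/ (2C), coda /∅/ ok → licit
[om.ftadm] — σ1 onset /∅/, coda /m/ ok; σ2 onset /ft/ (2C), coda /dm/ (2C) ok → licit
Licit: [gmem], [gmamd.fsi], [om.ftadm] → 3.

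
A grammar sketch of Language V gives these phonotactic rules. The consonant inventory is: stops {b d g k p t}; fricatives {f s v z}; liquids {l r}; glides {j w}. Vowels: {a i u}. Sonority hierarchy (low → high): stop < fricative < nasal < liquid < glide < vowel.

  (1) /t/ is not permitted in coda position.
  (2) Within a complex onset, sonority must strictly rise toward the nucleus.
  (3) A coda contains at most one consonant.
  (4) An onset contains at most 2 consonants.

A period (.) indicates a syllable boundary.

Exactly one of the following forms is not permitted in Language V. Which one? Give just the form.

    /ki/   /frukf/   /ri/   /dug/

/ki/ — σ1 onset /k/, coda /∅/ ok → permitted
/frukf/ — violates constraint 3: syllable 1 coda /kf/ has 2 consonants (> 1) → not permitted
/ri/ — σ1 onset /r/, coda /∅/ ok → permitted
/dug/ — σ1 onset /d/, coda /g/ ok → permitted

/frukf/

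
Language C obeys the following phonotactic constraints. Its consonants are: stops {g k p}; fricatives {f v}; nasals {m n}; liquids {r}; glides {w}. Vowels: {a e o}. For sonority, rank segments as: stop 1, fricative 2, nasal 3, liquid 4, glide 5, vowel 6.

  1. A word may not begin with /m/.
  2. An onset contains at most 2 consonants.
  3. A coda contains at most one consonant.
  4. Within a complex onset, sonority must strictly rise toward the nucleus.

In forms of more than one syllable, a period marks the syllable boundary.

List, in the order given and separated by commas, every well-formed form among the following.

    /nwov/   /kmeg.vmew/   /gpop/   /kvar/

/nwov/, /kmeg.vmew/, /kvar/

/nwov/ — σ1 onset /nw/ (3→5 rises), coda /v/ ok → well-formed
/kmeg.vmew/ — σ1 onset /km/ (1→3 rises), coda /g/ ok; σ2 onset /vm/ (2→3 rises), coda /w/ ok → well-formed
/gpop/ — violates constraint 4: syllable 1 onset /gp/: /g/ (stop, 1) → /p/ (stop, 1) does not rise → ill-formed
/kvar/ — σ1 onset /kv/ (1→2 rises), coda /r/ ok → well-formed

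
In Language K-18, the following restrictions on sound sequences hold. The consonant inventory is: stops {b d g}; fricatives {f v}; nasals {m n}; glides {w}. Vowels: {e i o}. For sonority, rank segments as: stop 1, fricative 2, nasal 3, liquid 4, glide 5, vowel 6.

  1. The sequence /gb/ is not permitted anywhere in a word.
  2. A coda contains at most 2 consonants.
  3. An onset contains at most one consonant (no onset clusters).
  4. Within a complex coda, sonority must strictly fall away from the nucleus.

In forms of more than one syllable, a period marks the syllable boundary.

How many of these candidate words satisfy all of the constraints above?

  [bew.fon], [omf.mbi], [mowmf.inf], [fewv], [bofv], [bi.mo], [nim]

4

[bew.fon] — σ1 onset /b/, coda /w/ ok; σ2 onset /f/, coda /n/ ok → phonotactically legal
[omf.mbi] — violates constraint 3: syllable 2 onset /mb/ has 2 consonants (> 1) → phonotactically illegal
[mowmf.inf] — violates constraint 2: syllable 1 coda /wmf/ has 3 consonants (> 2) → phonotactically illegal
[fewv] — σ1 onset /f/, coda /wv/ (5→2 falls) ok → phonotactically legal
[bofv] — violates constraint 4: syllable 1 coda /fv/: /f/ (fricative, 2) → /v/ (fricative, 2) does not fall → phonotactically illegal
[bi.mo] — σ1 onset /b/, coda /∅/ ok; σ2 onset /m/, coda /∅/ ok → phonotactically legal
[nim] — σ1 onset /n/, coda /m/ ok → phonotactically legal
Phonotactically legal: [bew.fon], [fewv], [bi.mo], [nim] → 4.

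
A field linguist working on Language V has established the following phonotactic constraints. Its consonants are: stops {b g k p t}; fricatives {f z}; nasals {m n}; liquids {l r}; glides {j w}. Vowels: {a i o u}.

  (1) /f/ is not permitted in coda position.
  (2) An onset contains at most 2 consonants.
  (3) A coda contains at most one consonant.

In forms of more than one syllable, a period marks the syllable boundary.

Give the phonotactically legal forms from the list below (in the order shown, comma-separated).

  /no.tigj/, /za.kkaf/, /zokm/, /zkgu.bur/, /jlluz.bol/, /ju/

/no.tigj/ — violates constraint 3: syllable 2 coda /gj/ has 2 consonants (> 1) → phonotactically illegal
/za.kkaf/ — violates constraint 1: syllable 2 coda contains /f/ → phonotactically illegal
/zokm/ — violates constraint 3: syllable 1 coda /km/ has 2 consonants (> 1) → phonotactically illegal
/zkgu.bur/ — violates constraint 2: syllable 1 onset /zkg/ has 3 consonants (> 2) → phonotactically illegal
/jlluz.bol/ — violates constraint 2: syllable 1 onset /jll/ has 3 consonants (> 2) → phonotactically illegal
/ju/ — σ1 onset /j/, coda /∅/ ok → phonotactically legal

/ju/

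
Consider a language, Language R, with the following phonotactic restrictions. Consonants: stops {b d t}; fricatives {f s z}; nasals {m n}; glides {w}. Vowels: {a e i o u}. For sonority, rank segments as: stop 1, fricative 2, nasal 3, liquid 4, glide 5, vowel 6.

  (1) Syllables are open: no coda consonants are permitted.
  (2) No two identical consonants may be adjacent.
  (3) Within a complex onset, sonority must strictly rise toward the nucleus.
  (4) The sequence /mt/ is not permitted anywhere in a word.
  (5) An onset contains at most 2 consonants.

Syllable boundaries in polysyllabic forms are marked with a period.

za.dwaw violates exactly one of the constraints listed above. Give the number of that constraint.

1

za.dwaw: syllable 2 coda /w/ has 1 consonant (> 0).
This is a violation of constraint 1: "Syllables are open: no coda consonants are permitted."
The remaining constraints (2, 3, 4, 5) are satisfied.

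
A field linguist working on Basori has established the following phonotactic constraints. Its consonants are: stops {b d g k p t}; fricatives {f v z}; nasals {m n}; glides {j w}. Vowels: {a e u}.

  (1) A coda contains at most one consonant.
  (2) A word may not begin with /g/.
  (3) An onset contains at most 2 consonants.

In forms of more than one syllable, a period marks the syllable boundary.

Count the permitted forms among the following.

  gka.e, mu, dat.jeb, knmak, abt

gka.e — violates constraint 2: word begins with /g/ → not permitted
mu — σ1 onset /m/, coda /∅/ ok → permitted
dat.jeb — σ1 onset /d/, coda /t/ ok; σ2 onset /j/, coda /b/ ok → permitted
knmak — violates constraint 3: syllable 1 onset /knm/ has 3 consonants (> 2) → not permitted
abt — violates constraint 1: syllable 1 coda /bt/ has 2 consonants (> 1) → not permitted
Permitted: mu, dat.jeb → 2.

2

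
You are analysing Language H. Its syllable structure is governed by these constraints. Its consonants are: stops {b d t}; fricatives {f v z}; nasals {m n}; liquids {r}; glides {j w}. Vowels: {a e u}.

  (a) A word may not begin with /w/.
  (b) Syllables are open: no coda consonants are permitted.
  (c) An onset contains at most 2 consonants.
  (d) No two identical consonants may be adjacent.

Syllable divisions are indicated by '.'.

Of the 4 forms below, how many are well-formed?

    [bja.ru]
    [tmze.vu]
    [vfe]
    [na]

[bja.ru] — σ1 onset /bj/ (2C), coda /∅/ ok; σ2 onset /r/, coda /∅/ ok → well-formed
[tmze.vu] — violates constraint (c): syllable 1 onset /tmz/ has 3 consonants (> 2) → ill-formed
[vfe] — σ1 onset /vf/ (2C), coda /∅/ ok → well-formed
[na] — σ1 onset /n/, coda /∅/ ok → well-formed
Well-formed: [bja.ru], [vfe], [na] → 3.

3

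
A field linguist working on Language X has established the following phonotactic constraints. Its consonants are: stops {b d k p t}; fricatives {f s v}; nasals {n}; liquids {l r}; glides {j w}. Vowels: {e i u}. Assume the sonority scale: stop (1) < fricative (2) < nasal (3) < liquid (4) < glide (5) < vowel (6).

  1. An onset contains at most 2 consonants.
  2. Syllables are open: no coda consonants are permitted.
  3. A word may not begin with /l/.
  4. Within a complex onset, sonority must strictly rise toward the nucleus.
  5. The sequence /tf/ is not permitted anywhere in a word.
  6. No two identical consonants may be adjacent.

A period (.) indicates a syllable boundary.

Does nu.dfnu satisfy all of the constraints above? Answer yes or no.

no

nu.dfnu — violates constraint 1: syllable 2 onset /dfn/ has 3 consonants (> 2) → illicit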